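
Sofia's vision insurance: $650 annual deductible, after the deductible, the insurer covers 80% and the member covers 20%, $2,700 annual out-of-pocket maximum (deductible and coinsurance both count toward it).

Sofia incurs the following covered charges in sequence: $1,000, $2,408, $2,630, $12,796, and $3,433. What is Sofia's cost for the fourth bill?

Claim 1 ($1,000): $650 finishes the deductible; $350 goes to coinsurance; 20% of $350 = $70. Member pays $720; OOP now $720.
Claim 2 ($2,408): 20% coinsurance on $2,408 = $481.60. Member owes $481.60 (running OOP $1,201.60).
Claim 3 ($2,630): 20% coinsurance on $2,630 = $526. Member owes $526 (running OOP $1,727.60).
Claim 4 ($12,796): deductible already satisfied, so member's share is 20% × $12,796 = $2,559.20. That would push OOP to $4,286.80, over the $2,700 cap, so member pays $2,700 − $1,727.60 = $972.40.

$972.40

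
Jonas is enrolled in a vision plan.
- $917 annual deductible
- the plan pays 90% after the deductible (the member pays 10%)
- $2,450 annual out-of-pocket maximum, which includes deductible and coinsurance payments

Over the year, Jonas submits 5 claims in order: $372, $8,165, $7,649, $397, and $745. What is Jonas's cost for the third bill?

$764.90

Bill 1, $372: entire amount goes to the deductible. Member owes $372 (running OOP $372).
Bill 2, $8,165: $545 to deductible, leaving $7,620; 10% of $7,620 = $762. Member pays $1,307; OOP now $1,679.
Bill 3, $7,649: 10% coinsurance on $7,649 = $764.90. Member pays $764.90; OOP now $2,443.90.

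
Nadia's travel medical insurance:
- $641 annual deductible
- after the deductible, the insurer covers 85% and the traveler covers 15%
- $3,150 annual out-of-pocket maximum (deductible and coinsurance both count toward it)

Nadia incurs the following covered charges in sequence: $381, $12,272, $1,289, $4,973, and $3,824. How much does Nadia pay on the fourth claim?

Claim 1 — $381: fully absorbed by the deductible. Cost to traveler: $381. OOP to date $381.
Claim 2 — $12,272: deductible takes $260, $12,012 remains; coinsurance $12,012 × 15% = $1,801.80. Traveler pays $2,061.80; OOP now $2,442.80.
Claim 3 — $1,289: deductible already satisfied, so traveler's share is 15% × $1,289 = $193.35. Cost to traveler: $193.35. OOP to date $2,636.15.
Claim 4 — $4,973: deductible already satisfied, so traveler's share is 15% × $4,973 = $745.95. That would push OOP to $3,382.10, over the $3,150 cap, so traveler pays $3,150 − $2,636.15 = $513.85.

$513.85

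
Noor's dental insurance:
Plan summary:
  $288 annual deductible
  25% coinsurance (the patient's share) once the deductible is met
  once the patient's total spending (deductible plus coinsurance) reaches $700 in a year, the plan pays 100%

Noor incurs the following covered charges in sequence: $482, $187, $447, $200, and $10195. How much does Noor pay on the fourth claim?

$50

Claim 1 ($482): $288 to deductible, leaving $194; 25% of $194 = $48.50. Cost to patient: $336.50. OOP to date $336.50.
Claim 2 ($187): 25% coinsurance on $187 = $46.75. Patient pays $46.75; OOP now $383.25.
Claim 3 ($447): 25% coinsurance on $447 = $111.75. Patient owes $111.75 (running OOP $495).
Claim 4 ($200): deductible met; 25% of $200 = $50. Patient owes $50 (running OOP $545).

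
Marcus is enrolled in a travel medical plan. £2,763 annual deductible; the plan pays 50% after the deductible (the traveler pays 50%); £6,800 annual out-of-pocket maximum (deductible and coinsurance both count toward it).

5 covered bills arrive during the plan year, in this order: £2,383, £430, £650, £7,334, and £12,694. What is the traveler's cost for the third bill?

Claim 1 (£2,383): fully absorbed by the deductible. Traveler pays £2,383; OOP now £2,383.
Claim 2 (£430): £380 finishes the deductible; £50 goes to coinsurance; 50% of £50 = £25. Cost to traveler: £405. OOP to date £2,788.
Claim 3 (£650): deductible already satisfied, so traveler's share is 50% × £650 = £325. Cost to traveler: £325. OOP to date £3,113.

£325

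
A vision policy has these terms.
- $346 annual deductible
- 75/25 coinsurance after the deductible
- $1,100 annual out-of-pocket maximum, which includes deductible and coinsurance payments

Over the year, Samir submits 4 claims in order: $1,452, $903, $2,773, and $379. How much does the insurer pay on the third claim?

$2,521.25

Claim 1 — $1,452: deductible takes $346, $1,106 remains; 25% of $1,106 = $276.50. Cost to member: $622.50. OOP to date $622.50. Plan pays $1,452 − $622.50 = $829.50.
Claim 2 — $903: 25% coinsurance on $903 = $225.75. Member pays $225.75; OOP now $848.25. Plan pays $903 − $225.75 = $677.25.
Claim 3 — $2,773: deductible already satisfied, so member's share is 25% × $2,773 = $693.25. Adding that to $848.25 gives $1,541.50, past the $1,100 cap; member pays only $1,100 − $848.25 = $251.75. Insurer: $2,773 − $251.75 = $2,521.25.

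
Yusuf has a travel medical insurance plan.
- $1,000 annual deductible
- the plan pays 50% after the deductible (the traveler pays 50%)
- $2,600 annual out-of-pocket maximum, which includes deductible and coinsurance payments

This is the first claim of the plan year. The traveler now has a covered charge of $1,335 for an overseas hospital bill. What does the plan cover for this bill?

$167.50

Deductible not yet touched, so the first $1,000 of the bill goes to the deductible.
That leaves $1,335 − $1,000 = $335 for coinsurance.
Traveler's 50% share of $335 is $167.50.
That puts the traveler's cost at $1,000 + $167.50 = $1,167.50 before any cap.
Year-to-date out-of-pocket becomes $0 + $1,167.50 = $1,167.50, still under the $2,600 maximum, so no cap applies.
The insurer covers the remainder: $1,335 − $1,167.50 = $167.50.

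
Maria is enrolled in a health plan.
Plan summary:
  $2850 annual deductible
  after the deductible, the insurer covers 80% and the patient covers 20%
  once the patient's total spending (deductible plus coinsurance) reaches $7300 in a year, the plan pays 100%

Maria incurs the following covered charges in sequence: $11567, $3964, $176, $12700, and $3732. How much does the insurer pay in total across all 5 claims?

$24839

Claim 1 — $11567: $2850 to deductible, leaving $8717; patient's 20% is $1743.40. Cost to patient: $4593.40. OOP to date $4593.40. Insurer: $11567 − $4593.40 = $6973.60.
Claim 2 — $3964: deductible met; 20% of $3964 = $792.80. Patient pays $792.80; OOP now $5386.20. Insurer: $3964 − $792.80 = $3171.20.
Claim 3 — $176: deductible already satisfied, so patient's share is 20% × $176 = $35.20. Cost to patient: $35.20. OOP to date $5421.40. Plan pays $176 − $35.20 = $140.80.
Claim 4 — $12700: deductible met; 20% of $12700 = $2540. That would push OOP to $7961.40, over the $7300 cap, so patient pays $7300 − $5421.40 = $1878.60. Plan pays $12700 − $1878.60 = $10821.40.
Claim 5 — $3732: 20% coinsurance on $3732 = $746.40. Adding that to $7300 gives $8046.40, past the $7300 cap; patient pays only $7300 − $7300 = $0. Insurer: $3732 − $0 = $3732.
Insurer total = bills − patient's total = $32139 − $7300 = $24839.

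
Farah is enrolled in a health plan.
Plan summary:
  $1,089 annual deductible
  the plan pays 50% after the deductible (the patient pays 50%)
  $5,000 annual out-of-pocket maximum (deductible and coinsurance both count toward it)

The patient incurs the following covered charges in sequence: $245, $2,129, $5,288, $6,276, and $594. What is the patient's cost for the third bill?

$2,644

Bill 1, $245: fully absorbed by the deductible. Patient pays $245; OOP now $245.
Bill 2, $2,129: $844 to deductible, leaving $1,285; patient's 50% is $642.50. Patient owes $1,486.50 (running OOP $1,731.50).
Bill 3, $5,288: deductible already satisfied, so patient's share is 50% × $5,288 = $2,644. Cost to patient: $2,644. OOP to date $4,375.50.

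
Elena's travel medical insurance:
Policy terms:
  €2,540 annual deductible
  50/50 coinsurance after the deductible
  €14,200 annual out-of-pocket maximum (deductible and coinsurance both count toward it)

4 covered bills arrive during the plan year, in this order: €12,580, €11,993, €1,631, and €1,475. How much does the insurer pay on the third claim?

Bill 1, €12,580: €2,540 finishes the deductible; €10,040 goes to coinsurance; traveler's 50% is €5,020. Traveler pays €7,560; OOP now €7,560. Plan pays €12,580 − €7,560 = €5,020.
Bill 2, €11,993: deductible met; 50% of €11,993 = €5,996.50. Traveler pays €5,996.50; OOP now €13,556.50. Insurer: €11,993 − €5,996.50 = €5,996.50.
Bill 3, €1,631: 50% coinsurance on €1,631 = €815.50. OOP would hit €14,372 > €14,200, so the cap limits the traveler to €14,200 − €13,556.50 = €643.50. Plan pays €1,631 − €643.50 = €987.50.

€987.50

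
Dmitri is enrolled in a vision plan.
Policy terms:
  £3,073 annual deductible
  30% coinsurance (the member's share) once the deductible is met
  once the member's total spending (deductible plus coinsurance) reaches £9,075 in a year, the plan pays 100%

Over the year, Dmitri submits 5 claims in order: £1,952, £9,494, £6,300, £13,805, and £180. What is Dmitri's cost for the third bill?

#1 (£1,952): all of it applies to the deductible. Cost to member: £1,952. OOP to date £1,952.
#2 (£9,494): £1,121 to deductible, leaving £8,373; member's 30% is £2,511.90. Cost to member: £3,632.90. OOP to date £5,584.90.
#3 (£6,300): deductible met; 30% of £6,300 = £1,890. Member owes £1,890 (running OOP £7,474.90).

£1,890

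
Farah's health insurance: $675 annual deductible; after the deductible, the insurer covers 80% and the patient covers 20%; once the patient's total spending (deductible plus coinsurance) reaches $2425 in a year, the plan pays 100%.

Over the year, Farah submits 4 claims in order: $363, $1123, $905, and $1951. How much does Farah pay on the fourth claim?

$390.20

Bill 1, $363: entire amount goes to the deductible. Patient owes $363 (running OOP $363).
Bill 2, $1123: deductible takes $312, $811 remains; patient's 20% is $162.20. Patient owes $474.20 (running OOP $837.20).
Bill 3, $905: 20% coinsurance on $905 = $181. Patient pays $181; OOP now $1018.20.
Bill 4, $1951: deductible met; 20% of $1951 = $390.20. Cost to patient: $390.20. OOP to date $1408.40.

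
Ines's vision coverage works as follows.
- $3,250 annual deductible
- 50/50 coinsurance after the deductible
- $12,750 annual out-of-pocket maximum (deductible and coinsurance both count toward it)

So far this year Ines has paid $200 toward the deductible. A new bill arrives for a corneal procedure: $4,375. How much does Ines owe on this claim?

$3,712.50

$200 of the $3,250 deductible is already met, leaving $3,050.
The remaining $1,325 (= $4,375 − $3,050) moves to coinsurance.
50% of $1,325 = $662.50 falls to the member.
So the member owes $3,050 + $662.50 = $3,712.50 before any cap.
Year-to-date out-of-pocket becomes $200 + $3,712.50 = $3,912.50, still under the $12,750 maximum, so no cap applies.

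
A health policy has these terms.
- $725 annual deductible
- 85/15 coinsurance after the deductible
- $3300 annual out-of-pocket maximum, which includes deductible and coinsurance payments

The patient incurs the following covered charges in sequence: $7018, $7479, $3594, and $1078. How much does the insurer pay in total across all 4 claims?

$15869

Claim 1 ($7018): deductible takes $725, $6293 remains; coinsurance $6293 × 15% = $943.95. Patient pays $1668.95; OOP now $1668.95. Insurer: $7018 − $1668.95 = $5349.05.
Claim 2 ($7479): 15% coinsurance on $7479 = $1121.85. Patient pays $1121.85; OOP now $2790.80. Plan pays $7479 − $1121.85 = $6357.15.
Claim 3 ($3594): deductible already satisfied, so patient's share is 15% × $3594 = $539.10. Adding that to $2790.80 gives $3329.90, past the $3300 cap; patient pays only $3300 − $2790.80 = $509.20. Insurer: $3594 − $509.20 = $3084.80.
Claim 4 ($1078): deductible met; 15% of $1078 = $161.70. OOP would hit $3461.70 > $3300, so the cap limits the patient to $3300 − $3300 = $0. Plan pays $1078 − $0 = $1078.
Insurer total: $5349.05 + $6357.15 + $3084.80 + $1078 = $15869.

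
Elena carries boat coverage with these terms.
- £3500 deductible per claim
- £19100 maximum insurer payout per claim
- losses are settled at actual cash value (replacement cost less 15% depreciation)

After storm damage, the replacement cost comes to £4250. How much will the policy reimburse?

Depreciate 15%: the covered value is £4250 × 0.85 = £3612.50.
Subtract the deductible: £3612.50 − £3500 = £112.50.
£112.50 is within the £19100 limit, so the insurer pays £112.50.

£112.50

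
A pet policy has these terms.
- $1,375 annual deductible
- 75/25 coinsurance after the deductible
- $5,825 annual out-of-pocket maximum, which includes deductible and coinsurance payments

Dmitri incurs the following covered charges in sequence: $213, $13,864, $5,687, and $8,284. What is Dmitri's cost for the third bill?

$1,274.50

Claim 1 — $213: entire amount goes to the deductible. Owner pays $213; OOP now $213.
Claim 2 — $13,864: $1,162 to deductible, leaving $12,702; coinsurance $12,702 × 25% = $3,175.50. Owner pays $4,337.50; OOP now $4,550.50.
Claim 3 — $5,687: deductible met; 25% of $5,687 = $1,421.75. OOP would hit $5,972.25 > $5,825, so the cap limits the owner to $5,825 − $4,550.50 = $1,274.50.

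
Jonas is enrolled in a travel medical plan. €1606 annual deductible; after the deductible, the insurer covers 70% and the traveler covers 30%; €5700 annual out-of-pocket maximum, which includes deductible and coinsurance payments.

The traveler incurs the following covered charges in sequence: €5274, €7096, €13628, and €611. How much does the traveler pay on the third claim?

Bill 1, €5274: €1606 to deductible, leaving €3668; 30% of €3668 = €1100.40. Traveler pays €2706.40; OOP now €2706.40.
Bill 2, €7096: deductible met; 30% of €7096 = €2128.80. Traveler owes €2128.80 (running OOP €4835.20).
Bill 3, €13628: deductible already satisfied, so traveler's share is 30% × €13628 = €4088.40. OOP would hit €8923.60 > €5700, so the cap limits the traveler to €5700 − €4835.20 = €864.80.

€864.80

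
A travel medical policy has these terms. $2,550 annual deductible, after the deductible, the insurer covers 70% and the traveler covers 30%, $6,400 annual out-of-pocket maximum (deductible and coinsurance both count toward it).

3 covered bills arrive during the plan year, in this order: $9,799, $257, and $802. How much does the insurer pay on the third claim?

Claim 1 ($9,799): $2,550 finishes the deductible; $7,249 goes to coinsurance; coinsurance $7,249 × 30% = $2,174.70. Cost to traveler: $4,724.70. OOP to date $4,724.70. Plan pays $9,799 − $4,724.70 = $5,074.30.
Claim 2 ($257): 30% coinsurance on $257 = $77.10. Traveler owes $77.10 (running OOP $4,801.80). Insurer: $257 − $77.10 = $179.90.
Claim 3 ($802): deductible met; 30% of $802 = $240.60. Cost to traveler: $240.60. OOP to date $5,042.40. Insurer: $802 − $240.60 = $561.40.

$561.40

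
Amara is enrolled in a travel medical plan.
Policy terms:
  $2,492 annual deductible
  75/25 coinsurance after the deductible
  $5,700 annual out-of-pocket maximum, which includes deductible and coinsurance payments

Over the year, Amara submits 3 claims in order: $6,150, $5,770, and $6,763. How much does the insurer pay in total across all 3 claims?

$12,983

Claim 1 — $6,150: deductible takes $2,492, $3,658 remains; coinsurance $3,658 × 25% = $914.50. Cost to traveler: $3,406.50. OOP to date $3,406.50. Insurer: $6,150 − $3,406.50 = $2,743.50.
Claim 2 — $5,770: 25% coinsurance on $5,770 = $1,442.50. Cost to traveler: $1,442.50. OOP to date $4,849. Plan pays $5,770 − $1,442.50 = $4,327.50.
Claim 3 — $6,763: deductible met; 25% of $6,763 = $1,690.75. OOP would hit $6,539.75 > $5,700, so the cap limits the traveler to $5,700 − $4,849 = $851. Plan pays $6,763 − $851 = $5,912.
Insurer total = bills − traveler's total = $18,683 − $5,700 = $12,983.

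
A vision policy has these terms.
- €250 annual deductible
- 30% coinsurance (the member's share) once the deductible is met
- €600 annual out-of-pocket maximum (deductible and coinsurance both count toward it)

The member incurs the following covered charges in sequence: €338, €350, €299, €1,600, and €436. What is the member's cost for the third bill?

€89.70

Bill 1, €338: €250 to deductible, leaving €88; 30% of €88 = €26.40. Member owes €276.40 (running OOP €276.40).
Bill 2, €350: deductible met; 30% of €350 = €105. Cost to member: €105. OOP to date €381.40.
Bill 3, €299: 30% coinsurance on €299 = €89.70. Member owes €89.70 (running OOP €471.10).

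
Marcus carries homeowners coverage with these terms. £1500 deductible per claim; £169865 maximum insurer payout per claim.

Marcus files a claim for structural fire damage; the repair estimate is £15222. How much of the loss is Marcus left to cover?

After the deductible, £15222 − £1500 = £13722 remains.
£13722 is within the £169865 limit, so the insurer pays £13722.
Out of pocket: £15222 − £13722 = £1500.

£1500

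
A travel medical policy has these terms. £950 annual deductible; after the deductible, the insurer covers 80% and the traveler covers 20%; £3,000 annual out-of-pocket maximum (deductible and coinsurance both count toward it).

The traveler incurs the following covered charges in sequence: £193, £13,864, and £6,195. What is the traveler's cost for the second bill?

Claim 1 — £193: fully absorbed by the deductible. Traveler pays £193; OOP now £193.
Claim 2 — £13,864: deductible takes £757, £13,107 remains; coinsurance £13,107 × 20% = £2,621.40. Claim cost before the cap: £757 + £2,621.40 = £3,378.40. Adding that to £193 gives £3,571.40, past the £3,000 cap; traveler pays only £3,000 − £193 = £2,807.

£2,807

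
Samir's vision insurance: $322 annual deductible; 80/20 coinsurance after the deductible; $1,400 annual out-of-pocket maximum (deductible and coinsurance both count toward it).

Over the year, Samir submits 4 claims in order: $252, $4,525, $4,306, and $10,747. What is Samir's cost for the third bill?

$187

Claim 1 — $252: fully absorbed by the deductible. Cost to member: $252. OOP to date $252.
Claim 2 — $4,525: $70 to deductible, leaving $4,455; coinsurance $4,455 × 20% = $891. Member pays $961; OOP now $1,213.
Claim 3 — $4,306: 20% coinsurance on $4,306 = $861.20. That would push OOP to $2,074.20, over the $1,400 cap, so member pays $1,400 − $1,213 = $187.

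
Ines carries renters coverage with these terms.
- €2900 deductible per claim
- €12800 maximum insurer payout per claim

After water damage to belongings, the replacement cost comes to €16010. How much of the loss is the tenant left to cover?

€3210

After the deductible, €16010 − €2900 = €13110 remains.
€13110 exceeds the €12800 limit, so the insurer pays the limit: €12800.
The tenant bears the rest of the original loss: €16010 − €12800 = €3210.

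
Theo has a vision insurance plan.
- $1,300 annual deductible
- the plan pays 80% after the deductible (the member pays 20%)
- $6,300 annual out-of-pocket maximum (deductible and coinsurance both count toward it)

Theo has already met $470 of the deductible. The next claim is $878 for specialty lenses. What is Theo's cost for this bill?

$839.60

Deductible still to meet: $1,300 − $470 = $830.
After the $830 deductible portion, $878 − $830 = $48 is subject to coinsurance.
Member's 20% share of $48 is $9.60.
That puts the member's cost at $830 + $9.60 = $839.60 before any cap.
Cumulative spending $470 + $839.60 = $1,309.60 stays under the $6,300 maximum.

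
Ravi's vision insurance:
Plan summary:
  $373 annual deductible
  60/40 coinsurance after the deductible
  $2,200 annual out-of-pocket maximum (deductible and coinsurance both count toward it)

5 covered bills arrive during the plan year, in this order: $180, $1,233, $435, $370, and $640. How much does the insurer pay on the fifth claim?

Bill 1, $180: all of it applies to the deductible. Member owes $180 (running OOP $180). Insurer: $180 − $180 = $0.
Bill 2, $1,233: deductible takes $193, $1,040 remains; member's 40% is $416. Member owes $609 (running OOP $789). Plan pays $1,233 − $609 = $624.
Bill 3, $435: deductible already satisfied, so member's share is 40% × $435 = $174. Cost to member: $174. OOP to date $963. Plan pays $435 − $174 = $261.
Bill 4, $370: deductible already satisfied, so member's share is 40% × $370 = $148. Cost to member: $148. OOP to date $1,111. Insurer: $370 − $148 = $222.
Bill 5, $640: deductible already satisfied, so member's share is 40% × $640 = $256. Member pays $256; OOP now $1,367. Plan pays $640 − $256 = $384.

$384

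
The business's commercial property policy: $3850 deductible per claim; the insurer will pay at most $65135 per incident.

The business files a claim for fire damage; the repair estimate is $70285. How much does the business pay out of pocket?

$5150

After the deductible, $70285 − $3850 = $66435 remains.
The $65135 per-incident cap binds; insurer pays $65135.
Out of pocket: $70285 − $65135 = $5150.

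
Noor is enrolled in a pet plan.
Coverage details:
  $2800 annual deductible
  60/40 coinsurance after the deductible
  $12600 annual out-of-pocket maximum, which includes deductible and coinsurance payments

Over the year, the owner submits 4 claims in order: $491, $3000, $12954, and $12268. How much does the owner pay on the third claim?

Claim 1 ($491): entire amount goes to the deductible. Cost to owner: $491. OOP to date $491.
Claim 2 ($3000): $2309 finishes the deductible; $691 goes to coinsurance; 40% of $691 = $276.40. Owner owes $2585.40 (running OOP $3076.40).
Claim 3 ($12954): deductible met; 40% of $12954 = $5181.60. Cost to owner: $5181.60. OOP to date $8258.

$5181.60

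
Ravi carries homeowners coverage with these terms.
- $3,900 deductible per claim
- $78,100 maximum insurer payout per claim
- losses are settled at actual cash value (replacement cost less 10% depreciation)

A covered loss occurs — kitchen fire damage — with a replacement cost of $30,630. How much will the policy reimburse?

$23,667

Depreciate 10%: the covered value is $30,630 × 0.9 = $27,567.
After the deductible, $27,567 − $3,900 = $23,667 remains.
That's under the $78,100 cap, so the insurer reimburses the full $23,667.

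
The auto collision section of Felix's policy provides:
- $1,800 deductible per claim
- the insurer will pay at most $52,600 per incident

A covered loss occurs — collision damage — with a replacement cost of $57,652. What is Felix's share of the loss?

$5,052

After the deductible, $57,652 − $1,800 = $55,852 remains.
$55,852 exceeds the $52,600 limit, so the insurer pays the limit: $52,600.
Out of pocket: $57,652 − $52,600 = $5,052.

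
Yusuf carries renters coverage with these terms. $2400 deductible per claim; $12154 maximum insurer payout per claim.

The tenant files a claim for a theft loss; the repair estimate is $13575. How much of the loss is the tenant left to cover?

$2400

Subtract the deductible: $13575 − $2400 = $11175.
That's under the $12154 cap, so the insurer reimburses the full $11175.
Tenant's share is the uncovered remainder: $13575 − $11175 = $2400.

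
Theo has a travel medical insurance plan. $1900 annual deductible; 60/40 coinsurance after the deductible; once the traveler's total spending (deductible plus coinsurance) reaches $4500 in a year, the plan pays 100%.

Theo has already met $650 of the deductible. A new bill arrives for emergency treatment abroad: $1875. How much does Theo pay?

Remaining deductible: $1900 − $650 = $1250.
The remaining $625 (= $1875 − $1250) moves to coinsurance.
Coinsurance: $625 × 40% = $250.
So the traveler owes $1250 + $250 = $1500 before any cap.
Cumulative spending $650 + $1500 = $2150 stays under the $4500 maximum.

$1500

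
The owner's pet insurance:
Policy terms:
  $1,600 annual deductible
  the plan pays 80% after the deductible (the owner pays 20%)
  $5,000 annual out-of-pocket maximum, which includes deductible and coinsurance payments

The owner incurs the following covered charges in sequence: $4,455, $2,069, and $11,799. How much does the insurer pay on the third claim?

Claim 1 ($4,455): deductible takes $1,600, $2,855 remains; owner's 20% is $571. Owner pays $2,171; OOP now $2,171. Plan pays $4,455 − $2,171 = $2,284.
Claim 2 ($2,069): deductible met; 20% of $2,069 = $413.80. Owner owes $413.80 (running OOP $2,584.80). Plan pays $2,069 − $413.80 = $1,655.20.
Claim 3 ($11,799): deductible met; 20% of $11,799 = $2,359.80. Cost to owner: $2,359.80. OOP to date $4,944.60. Plan pays $11,799 − $2,359.80 = $9,439.20.

$9,439.20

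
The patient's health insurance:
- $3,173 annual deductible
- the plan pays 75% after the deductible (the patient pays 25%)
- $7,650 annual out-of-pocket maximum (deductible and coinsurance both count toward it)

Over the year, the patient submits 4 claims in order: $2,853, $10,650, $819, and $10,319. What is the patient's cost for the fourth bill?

Bill 1, $2,853: fully absorbed by the deductible. Patient owes $2,853 (running OOP $2,853).
Bill 2, $10,650: $320 finishes the deductible; $10,330 goes to coinsurance; 25% of $10,330 = $2,582.50. Patient pays $2,902.50; OOP now $5,755.50.
Bill 3, $819: 25% coinsurance on $819 = $204.75. Patient pays $204.75; OOP now $5,960.25.
Bill 4, $10,319: deductible already satisfied, so patient's share is 25% × $10,319 = $2,579.75. OOP would hit $8,540 > $7,650, so the cap limits the patient to $7,650 − $5,960.25 = $1,689.75.

$1,689.75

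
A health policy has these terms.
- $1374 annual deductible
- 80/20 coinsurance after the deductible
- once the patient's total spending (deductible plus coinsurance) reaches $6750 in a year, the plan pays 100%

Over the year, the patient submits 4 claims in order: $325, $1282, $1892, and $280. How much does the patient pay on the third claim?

Claim 1 — $325: fully absorbed by the deductible. Patient owes $325 (running OOP $325).
Claim 2 — $1282: $1049 to deductible, leaving $233; coinsurance $233 × 20% = $46.60. Patient pays $1095.60; OOP now $1420.60.
Claim 3 — $1892: 20% coinsurance on $1892 = $378.40. Patient owes $378.40 (running OOP $1799).

$378.40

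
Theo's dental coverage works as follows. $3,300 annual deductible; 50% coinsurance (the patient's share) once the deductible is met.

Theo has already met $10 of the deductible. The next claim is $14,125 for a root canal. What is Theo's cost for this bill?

$8,707.50

Deductible still to meet: $3,300 − $10 = $3,290.
After the $3,290 deductible portion, $14,125 − $3,290 = $10,835 is subject to coinsurance.
50% of $10,835 = $5,417.50 falls to the patient.
That puts the patient's cost at $3,290 + $5,417.50 = $8,707.50.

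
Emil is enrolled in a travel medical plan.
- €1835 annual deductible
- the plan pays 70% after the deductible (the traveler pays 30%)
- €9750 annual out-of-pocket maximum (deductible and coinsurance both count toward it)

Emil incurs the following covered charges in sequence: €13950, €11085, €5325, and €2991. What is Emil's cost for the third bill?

€955

Claim 1 (€13950): €1835 finishes the deductible; €12115 goes to coinsurance; traveler's 30% is €3634.50. Cost to traveler: €5469.50. OOP to date €5469.50.
Claim 2 (€11085): deductible met; 30% of €11085 = €3325.50. Traveler pays €3325.50; OOP now €8795.
Claim 3 (€5325): deductible met; 30% of €5325 = €1597.50. That would push OOP to €10392.50, over the €9750 cap, so traveler pays €9750 − €8795 = €955.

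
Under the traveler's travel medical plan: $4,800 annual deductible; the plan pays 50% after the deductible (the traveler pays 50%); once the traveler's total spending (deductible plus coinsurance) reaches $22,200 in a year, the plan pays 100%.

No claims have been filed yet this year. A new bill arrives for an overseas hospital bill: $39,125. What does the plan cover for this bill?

Nothing has been paid toward the $4,800 deductible, so the first $4,800 of this charge is applied there.
That leaves $39,125 − $4,800 = $34,325 for coinsurance.
Traveler's 50% share of $34,325 is $17,162.50.
That puts the traveler's cost at $4,800 + $17,162.50 = $21,962.50 before any cap.
Year-to-date out-of-pocket becomes $0 + $21,962.50 = $21,962.50, still under the $22,200 maximum, so no cap applies.
The insurer covers the remainder: $39,125 − $21,962.50 = $17,162.50.

$17,162.50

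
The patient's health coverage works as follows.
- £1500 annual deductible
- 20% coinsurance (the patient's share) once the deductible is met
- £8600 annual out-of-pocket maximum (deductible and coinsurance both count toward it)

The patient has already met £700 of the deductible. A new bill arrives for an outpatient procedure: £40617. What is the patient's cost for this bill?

£7900

Remaining deductible: £1500 − £700 = £800.
The remaining £39817 (= £40617 − £800) moves to coinsurance.
Coinsurance: £39817 × 20% = £7963.40.
That puts the patient's cost at £800 + £7963.40 = £8763.40 before any cap.
That would bring total out-of-pocket to £9463.40, past the £8600 cap. The patient is capped at £8600 − £700 = £7900 on this claim.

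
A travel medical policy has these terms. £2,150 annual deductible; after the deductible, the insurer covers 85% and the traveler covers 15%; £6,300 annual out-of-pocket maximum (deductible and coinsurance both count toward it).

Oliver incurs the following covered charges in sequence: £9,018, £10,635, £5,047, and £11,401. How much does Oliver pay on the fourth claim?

Bill 1, £9,018: £2,150 to deductible, leaving £6,868; 15% of £6,868 = £1,030.20. Traveler pays £3,180.20; OOP now £3,180.20.
Bill 2, £10,635: deductible already satisfied, so traveler's share is 15% × £10,635 = £1,595.25. Cost to traveler: £1,595.25. OOP to date £4,775.45.
Bill 3, £5,047: 15% coinsurance on £5,047 = £757.05. Cost to traveler: £757.05. OOP to date £5,532.50.
Bill 4, £11,401: deductible met; 15% of £11,401 = £1,710.15. That would push OOP to £7,242.65, over the £6,300 cap, so traveler pays £6,300 − £5,532.50 = £767.50.

£767.50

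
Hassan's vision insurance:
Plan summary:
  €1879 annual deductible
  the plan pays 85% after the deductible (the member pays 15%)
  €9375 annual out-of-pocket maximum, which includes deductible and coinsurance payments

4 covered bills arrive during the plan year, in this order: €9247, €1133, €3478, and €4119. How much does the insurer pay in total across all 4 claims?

€13683.30

#1 (€9247): €1879 to deductible, leaving €7368; member's 15% is €1105.20. Member owes €2984.20 (running OOP €2984.20). Insurer: €9247 − €2984.20 = €6262.80.
#2 (€1133): 15% coinsurance on €1133 = €169.95. Member owes €169.95 (running OOP €3154.15). Plan pays €1133 − €169.95 = €963.05.
#3 (€3478): deductible already satisfied, so member's share is 15% × €3478 = €521.70. Cost to member: €521.70. OOP to date €3675.85. Plan pays €3478 − €521.70 = €2956.30.
#4 (€4119): deductible already satisfied, so member's share is 15% × €4119 = €617.85. Member pays €617.85; OOP now €4293.70. Plan pays €4119 − €617.85 = €3501.15.
Insurer total: €6262.80 + €963.05 + €2956.30 + €3501.15 = €13683.30.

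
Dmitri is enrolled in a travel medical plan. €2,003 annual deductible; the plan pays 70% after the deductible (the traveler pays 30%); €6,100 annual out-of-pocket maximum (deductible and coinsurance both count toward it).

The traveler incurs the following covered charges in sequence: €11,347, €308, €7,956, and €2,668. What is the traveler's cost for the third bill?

€1,201.40

Claim 1 — €11,347: €2,003 to deductible, leaving €9,344; coinsurance €9,344 × 30% = €2,803.20. Cost to traveler: €4,806.20. OOP to date €4,806.20.
Claim 2 — €308: deductible already satisfied, so traveler's share is 30% × €308 = €92.40. Traveler pays €92.40; OOP now €4,898.60.
Claim 3 — €7,956: 30% coinsurance on €7,956 = €2,386.80. That would push OOP to €7,285.40, over the €6,100 cap, so traveler pays €6,100 − €4,898.60 = €1,201.40.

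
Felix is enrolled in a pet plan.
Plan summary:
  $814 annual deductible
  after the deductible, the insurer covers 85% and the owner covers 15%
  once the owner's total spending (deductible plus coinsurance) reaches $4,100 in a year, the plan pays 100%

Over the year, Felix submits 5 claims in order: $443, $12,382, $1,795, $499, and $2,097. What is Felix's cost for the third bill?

$269.25

Claim 1 ($443): all of it applies to the deductible. Owner owes $443 (running OOP $443).
Claim 2 ($12,382): deductible takes $371, $12,011 remains; owner's 15% is $1,801.65. Owner owes $2,172.65 (running OOP $2,615.65).
Claim 3 ($1,795): deductible already satisfied, so owner's share is 15% × $1,795 = $269.25. Owner pays $269.25; OOP now $2,884.90.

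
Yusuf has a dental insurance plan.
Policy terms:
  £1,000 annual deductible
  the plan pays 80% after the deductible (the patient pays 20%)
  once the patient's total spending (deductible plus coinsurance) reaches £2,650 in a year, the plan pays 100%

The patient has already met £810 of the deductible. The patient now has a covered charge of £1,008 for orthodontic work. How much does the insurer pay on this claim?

£810 of the £1,000 deductible is already met, leaving £190.
The remaining £818 (= £1,008 − £190) moves to coinsurance.
Patient's 20% share of £818 is £163.60.
That puts the patient's cost at £190 + £163.60 = £353.60 before any cap.
Year-to-date out-of-pocket becomes £810 + £353.60 = £1,163.60, still under the £2,650 maximum, so no cap applies.
The plan picks up £1,008 − £353.60 = £654.40.

£654.40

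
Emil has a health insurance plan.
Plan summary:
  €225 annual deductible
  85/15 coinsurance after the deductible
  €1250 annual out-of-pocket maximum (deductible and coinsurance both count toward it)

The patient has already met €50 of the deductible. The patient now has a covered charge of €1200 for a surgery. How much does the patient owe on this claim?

€328.75

€50 of the €225 deductible is already met, leaving €175.
That leaves €1200 − €175 = €1025 for coinsurance.
15% of €1025 = €153.75 falls to the patient.
Patient responsibility before any cap: €175 + €153.75 = €328.75.
Cumulative spending €50 + €328.75 = €378.75 stays under the €1250 maximum.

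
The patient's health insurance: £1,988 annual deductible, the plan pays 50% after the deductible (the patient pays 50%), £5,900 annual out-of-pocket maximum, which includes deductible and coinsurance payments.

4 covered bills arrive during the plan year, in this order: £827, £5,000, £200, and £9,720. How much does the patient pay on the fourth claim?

Bill 1, £827: all of it applies to the deductible. Cost to patient: £827. OOP to date £827.
Bill 2, £5,000: £1,161 finishes the deductible; £3,839 goes to coinsurance; patient's 50% is £1,919.50. Patient pays £3,080.50; OOP now £3,907.50.
Bill 3, £200: 50% coinsurance on £200 = £100. Patient pays £100; OOP now £4,007.50.
Bill 4, £9,720: deductible already satisfied, so patient's share is 50% × £9,720 = £4,860. That would push OOP to £8,867.50, over the £5,900 cap, so patient pays £5,900 − £4,007.50 = £1,892.50.

£1,892.50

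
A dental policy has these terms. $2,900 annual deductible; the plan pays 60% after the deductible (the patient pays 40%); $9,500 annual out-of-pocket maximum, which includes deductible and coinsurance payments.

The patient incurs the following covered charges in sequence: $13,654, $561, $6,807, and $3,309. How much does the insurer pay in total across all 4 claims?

Claim 1 — $13,654: deductible takes $2,900, $10,754 remains; coinsurance $10,754 × 40% = $4,301.60. Patient pays $7,201.60; OOP now $7,201.60. Plan pays $13,654 − $7,201.60 = $6,452.40.
Claim 2 — $561: 40% coinsurance on $561 = $224.40. Cost to patient: $224.40. OOP to date $7,426. Plan pays $561 − $224.40 = $336.60.
Claim 3 — $6,807: 40% coinsurance on $6,807 = $2,722.80. Adding that to $7,426 gives $10,148.80, past the $9,500 cap; patient pays only $9,500 − $7,426 = $2,074. Plan pays $6,807 − $2,074 = $4,733.
Claim 4 — $3,309: deductible already satisfied, so patient's share is 40% × $3,309 = $1,323.60. Adding that to $9,500 gives $10,823.60, past the $9,500 cap; patient pays only $9,500 − $9,500 = $0. Plan pays $3,309 − $0 = $3,309.
Insurer total = bills − patient's total = $24,331 − $9,500 = $14,831.

$14,831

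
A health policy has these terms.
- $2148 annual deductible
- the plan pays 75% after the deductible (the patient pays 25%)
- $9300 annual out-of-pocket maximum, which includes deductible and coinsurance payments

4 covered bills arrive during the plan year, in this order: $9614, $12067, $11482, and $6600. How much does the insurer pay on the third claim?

Bill 1, $9614: $2148 finishes the deductible; $7466 goes to coinsurance; 25% of $7466 = $1866.50. Patient pays $4014.50; OOP now $4014.50. Plan pays $9614 − $4014.50 = $5599.50.
Bill 2, $12067: deductible already satisfied, so patient's share is 25% × $12067 = $3016.75. Patient owes $3016.75 (running OOP $7031.25). Plan pays $12067 − $3016.75 = $9050.25.
Bill 3, $11482: deductible met; 25% of $11482 = $2870.50. OOP would hit $9901.75 > $9300, so the cap limits the patient to $9300 − $7031.25 = $2268.75. Plan pays $11482 − $2268.75 = $9213.25.

$9213.25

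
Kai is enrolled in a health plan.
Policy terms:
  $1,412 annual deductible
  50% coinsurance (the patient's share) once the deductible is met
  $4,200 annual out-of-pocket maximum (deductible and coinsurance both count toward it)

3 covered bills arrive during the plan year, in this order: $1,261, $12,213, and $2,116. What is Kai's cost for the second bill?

$2,939

#1 ($1,261): all of it applies to the deductible. Cost to patient: $1,261. OOP to date $1,261.
#2 ($12,213): $151 finishes the deductible; $12,062 goes to coinsurance; 50% of $12,062 = $6,031. Together that's $151 + $6,031 = $6,182. That would push OOP to $7,443, over the $4,200 cap, so patient pays $4,200 − $1,261 = $2,939.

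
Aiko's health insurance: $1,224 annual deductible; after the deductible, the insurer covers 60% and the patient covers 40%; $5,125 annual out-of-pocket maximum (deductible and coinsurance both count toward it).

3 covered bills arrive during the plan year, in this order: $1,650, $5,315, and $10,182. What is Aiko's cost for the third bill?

Claim 1 — $1,650: $1,224 finishes the deductible; $426 goes to coinsurance; 40% of $426 = $170.40. Patient pays $1,394.40; OOP now $1,394.40.
Claim 2 — $5,315: deductible met; 40% of $5,315 = $2,126. Cost to patient: $2,126. OOP to date $3,520.40.
Claim 3 — $10,182: deductible met; 40% of $10,182 = $4,072.80. OOP would hit $7,593.20 > $5,125, so the cap limits the patient to $5,125 − $3,520.40 = $1,604.60.

$1,604.60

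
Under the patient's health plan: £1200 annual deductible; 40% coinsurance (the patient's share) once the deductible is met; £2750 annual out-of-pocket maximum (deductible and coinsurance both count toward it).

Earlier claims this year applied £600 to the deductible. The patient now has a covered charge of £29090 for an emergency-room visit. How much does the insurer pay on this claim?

Remaining deductible: £1200 − £600 = £600.
The remaining £28490 (= £29090 − £600) moves to coinsurance.
40% of £28490 = £11396 falls to the patient.
So the patient owes £600 + £11396 = £11996 before any cap.
Year-to-date out-of-pocket would reach £600 + £11996 = £12596, above the £2750 maximum, so the patient pays only £2750 − £600 = £2150.
Insurer pays the balance: £29090 − £2150 = £26940.

£26940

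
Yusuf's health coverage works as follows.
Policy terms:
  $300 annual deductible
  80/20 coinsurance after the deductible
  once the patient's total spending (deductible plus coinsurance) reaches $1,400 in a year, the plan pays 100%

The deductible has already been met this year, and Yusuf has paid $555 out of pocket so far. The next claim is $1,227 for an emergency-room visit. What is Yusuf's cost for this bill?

The deductible is already satisfied, so the full bill goes to coinsurance.
Coinsurance: $1,227 × 20% = $245.40.
Total out-of-pocket so far would be $555 + $245.40 = $800.40, below the $1,400 cap — no reduction.

$245.40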